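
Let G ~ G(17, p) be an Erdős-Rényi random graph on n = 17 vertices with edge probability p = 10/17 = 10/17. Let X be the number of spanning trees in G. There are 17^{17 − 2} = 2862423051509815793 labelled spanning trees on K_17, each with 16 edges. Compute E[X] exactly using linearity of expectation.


K_17 has 17^{17 − 2} = 2862423051509815793 labelled spanning trees.
For each such spanning tree H, let X_H = 1 if all 16 edges of H are present in G. Then P[X_H = 1] = p^{16} = (10/17)^{16} = 10000000000000000/48661191875666868481.
By linearity: E[X] = Σ_H E[X_H] = 2862423051509815793 · p^{16} = 2862423051509815793 · 10000000000000000/48661191875666868481 = 10000000000000000/17.
Numerically: E[X] ≈ 5.882e+14.

E[X] = 2862423051509815793 · (10/17)^{16} = 10000000000000000/17 ≈ 5.882e+14.


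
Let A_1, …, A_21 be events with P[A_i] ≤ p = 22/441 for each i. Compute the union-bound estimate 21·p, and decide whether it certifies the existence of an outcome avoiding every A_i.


Union bound: P[∪_{i=1}^{21} A_i] ≤ Σ_i P[A_i] ≤ 21·p = 21·(22/441) = 22/21.
Numerically: 22/21 ≈ 1.047619.
Is 22/21 < 1? NO.
Since the bound 22/21 is ≥ 1, the union bound is uninformative here; it does NOT by itself certify existence.

21·p = 22/21 ≈ 1.047619; existence NOT certified by the union bound.


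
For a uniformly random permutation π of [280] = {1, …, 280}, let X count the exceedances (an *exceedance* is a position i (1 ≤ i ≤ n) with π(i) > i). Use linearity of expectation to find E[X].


Write X = Σ_{i=1}^{280} X_i, where X_i = 1_{π(i) > i}.
For each fixed i, π(i) is uniform over {1, …, 280} (marginal of a uniform permutation), so P[π(i) > i] = (n − i)/n. Summing: Σ_{i=1}^{280} (n − i)/n = (0 + 1 + … + 279)/280 = 280(280 − 1)/(2·280) = (280 − 1)/2.
Hence E[X] = Σ_{i=1}^{280} (280 − i)/280 = 279/2 ≈ 139.500000.

E[X] = 279/2 = 139.500000.


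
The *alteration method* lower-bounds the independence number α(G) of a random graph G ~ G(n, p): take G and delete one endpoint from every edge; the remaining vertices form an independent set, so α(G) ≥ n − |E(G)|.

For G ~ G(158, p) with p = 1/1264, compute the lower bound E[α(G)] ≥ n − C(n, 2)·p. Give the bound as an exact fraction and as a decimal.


E[|E(G)|] = C(158, 2)·p = 12403 · (1/1264) = 157/16.
E[α(G)] ≥ n − E[|E(G)|] = 158 − 157/16 = 2371/16.
Numerically: ≈ 148.188.
(This is only a lower bound; the true E[α(G)] may be larger.)

E[α(G)] ≥ 2371/16 ≈ 148.188.


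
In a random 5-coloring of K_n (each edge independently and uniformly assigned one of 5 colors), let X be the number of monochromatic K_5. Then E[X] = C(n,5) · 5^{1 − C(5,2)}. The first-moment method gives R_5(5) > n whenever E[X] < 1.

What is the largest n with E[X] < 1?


We need C(n, 5) · 5^{1 − 10} < 1, i.e. C(n, 5) < 5^{10 − 1} = 1953125.
Check values of n near the boundary:
  n = 43: C(43, 5) = 962598; 962598 < 1953125? YES
  n = 44: C(44, 5) = 1086008; 1086008 < 1953125? YES
  n = 45: C(45, 5) = 1221759; 1221759 < 1953125? YES
  n = 46: C(46, 5) = 1370754; 1370754 < 1953125? YES
  n = 47: C(47, 5) = 1533939; 1533939 < 1953125? YES
  n = 48: C(48, 5) = 1712304; 1712304 < 1953125? YES
  n = 49: C(49, 5) = 1906884; 1906884 < 1953125? YES
  n = 50: C(50, 5) = 2118760; 2118760 < 1953125? NO
  n = 51: C(51, 5) = 2349060; 2349060 < 1953125? NO
The largest n with C(n, 5) < 1953125 is n = 49 (where E[X] = 1906884/1953125 ≈ 0.97632). Hence R_5(5) > 49, i.e. R_5(5) ≥ 50.

Largest n = 49; hence R_5(5) > 49.


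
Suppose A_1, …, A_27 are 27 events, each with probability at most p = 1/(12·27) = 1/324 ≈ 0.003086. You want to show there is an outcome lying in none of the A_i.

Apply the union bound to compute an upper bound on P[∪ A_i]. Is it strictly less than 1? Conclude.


Union bound: P[∪_{i=1}^{27} A_i] ≤ Σ_i P[A_i] ≤ 27·p = 27·(1/324) = 1/12.
Numerically: 1/12 ≈ 0.083333.
Is 1/12 < 1? YES.
Since P[∪ A_i] ≤ 1/12 < 1, the complement has P[∩ A_i^c] ≥ 1 − 1/12 = 11/12 > 0, so some outcome avoids every A_i.

27·p = 1/12 ≈ 0.083333; existence CERTIFIED by the union bound.


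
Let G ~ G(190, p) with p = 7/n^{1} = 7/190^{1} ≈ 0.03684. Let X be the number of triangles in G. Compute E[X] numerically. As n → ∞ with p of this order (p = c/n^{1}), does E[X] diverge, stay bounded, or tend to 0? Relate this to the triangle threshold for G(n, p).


Number of potential triangles: C(190, 3) = 1125180.
Each occurs with probability p³ ≈ (0.03684)³ ≈ 5.000729e-05.
By linearity: E[X] = C(190, 3)·p³ ≈ 1125180 · 5.000729e-05 ≈ 56.2672.
Here α = 1, so p = 7/n is exactly at the triangle threshold p ~ 1/n. Asymptotically E[X] → c³/6 = 7³/6 = 343/6 ≈ 57.1667, a bounded constant. In this regime the triangle count is asymptotically Poisson(c³/6).

E[X] ≈ 56.2672; in regime p = Θ(1/n^{1}) E[X] stays bounded (at the triangle threshold p ~ 1/n).


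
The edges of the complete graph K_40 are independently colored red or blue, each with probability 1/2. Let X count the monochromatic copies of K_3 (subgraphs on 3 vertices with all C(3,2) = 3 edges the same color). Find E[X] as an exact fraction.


Let X = Σ_S X_S over the C(40, 3) = 9880 subsets S of size 3, where X_S = 1 if the K_3 on S is monochromatic.
For a fixed S, the K_3 on S has C(3, 2) = 3 edges. P[all 3 edges red] = (1/2)^3, and likewise for blue, so P[monochromatic] = 2·(1/2)^3 = 2^{1 − 3} = 1/4.
By linearity: E[X] = C(40, 3) · 2^{1 − 3} = 9880 · 1/4 = 2470.
Numerically: E[X] ≈ 2470.000000.

E[X] = C(40,3)·2^(1−C(3,2)) = 2470 ≈ 2470.000000.


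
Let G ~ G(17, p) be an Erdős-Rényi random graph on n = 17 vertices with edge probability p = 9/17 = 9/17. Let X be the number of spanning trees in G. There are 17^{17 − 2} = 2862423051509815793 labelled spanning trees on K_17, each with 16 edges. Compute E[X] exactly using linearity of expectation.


K_17 has 17^{17 − 2} = 2862423051509815793 labelled spanning trees.
For each such spanning tree H, let X_H = 1 if all 16 edges of H are present in G. Then P[X_H = 1] = p^{16} = (9/17)^{16} = 1853020188851841/48661191875666868481.
By linearity of expectation: E[X] = Σ_H E[X_H] = 2862423051509815793 · p^{16} = 2862423051509815793 · 1853020188851841/48661191875666868481 = 1853020188851841/17.
Numerically: E[X] ≈ 1.09e+14.

E[X] = 2862423051509815793 · (9/17)^{16} = 1853020188851841/17 ≈ 1.09e+14.


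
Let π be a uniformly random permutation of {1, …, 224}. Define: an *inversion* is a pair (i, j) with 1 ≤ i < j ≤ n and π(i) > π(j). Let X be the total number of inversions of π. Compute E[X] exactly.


Write X = Σ X_I over the C(224, 2) = 24976 pairs i < j, with X_I the indicator of one inversion.
There are 24976 indicators.
For each fixed pair i < j, the values π(i) and π(j) are two distinct elements of {1, …, 224} in uniformly random order; by symmetry P[π(i) > π(j)] = 1/2.
By linearity: E[X] = 24976 · (1/2) = C(224, 2) · (1/2) = 24976/2 = 12488 ≈ 12488.000.

E[X] = 12488 = 12488.000.


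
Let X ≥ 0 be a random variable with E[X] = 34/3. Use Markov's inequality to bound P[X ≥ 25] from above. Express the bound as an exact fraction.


μ = E[X] = 34/3, a = 25.
Markov: P[X ≥ 25] ≤ μ/a = (34/3)/25 = 34/75.
Numerically: ≈ 0.4533.
(Since a = 25 > μ = 11.3333, the bound 34/75 is < 1 and informative.)

P[X ≥ 25] ≤ 34/75 ≈ 0.4533.


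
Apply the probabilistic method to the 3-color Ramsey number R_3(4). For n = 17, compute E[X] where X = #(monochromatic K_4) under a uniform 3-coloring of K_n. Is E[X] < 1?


E[X] = C(17, 4) · 3^{1 − 6} = 2380 · 3^{−5} = 2380/243.
As a reduced fraction: E[X] = 2380/243 ≈ 9.7942387.
Is E[X] < 1? NO.
Since E[X] ≥ 1, the first-moment bound is inconclusive at n = 17; it does NOT by itself certify R_3(4) > 17.

E[X] = 2380/243 ≈ 9.7942387; E[X] ≥ 1; first-moment method inconclusive here.


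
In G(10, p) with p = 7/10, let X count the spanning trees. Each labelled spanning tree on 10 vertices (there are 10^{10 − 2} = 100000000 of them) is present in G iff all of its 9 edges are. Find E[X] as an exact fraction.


K_10 has 10^{10 − 2} = 100000000 labelled spanning trees.
For each such spanning tree H, let X_H = 1 if all 9 edges of H are present in G. Then P[X_H = 1] = p^{9} = (7/10)^{9} = 40353607/1000000000.
By linearity: E[X] = Σ_H E[X_H] = 100000000 · p^{9} = 100000000 · 40353607/1000000000 = 40353607/10.
Numerically: E[X] ≈ 4.04e+06.

E[X] = 100000000 · (7/10)^{9} = 40353607/10 ≈ 4.04e+06.


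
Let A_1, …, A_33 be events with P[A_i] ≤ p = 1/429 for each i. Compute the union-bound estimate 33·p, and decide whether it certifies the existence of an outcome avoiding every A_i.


Union bound: P[∪_{i=1}^{33} A_i] ≤ Σ_i P[A_i] ≤ 33·p = 33·(1/429) = 1/13.
Numerically: 1/13 ≈ 0.076923.
Is 1/13 < 1? YES.
Since P[∪ A_i] ≤ 1/13 < 1, the complement has P[∩ A_i^c] ≥ 1 − 1/13 = 12/13 > 0, so some outcome avoids every A_i.

33·p = 1/13 ≈ 0.076923; existence CERTIFIED by the union bound.


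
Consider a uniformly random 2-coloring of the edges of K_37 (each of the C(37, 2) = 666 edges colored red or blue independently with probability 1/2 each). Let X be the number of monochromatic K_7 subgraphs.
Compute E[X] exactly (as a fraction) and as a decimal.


Let X = Σ_S X_S over the C(37, 7) = 10295472 subsets S of size 7, where X_S = 1 if the K_7 on S is monochromatic.
For a fixed S, the K_7 on S has C(7, 2) = 21 edges. P[all 21 edges red] = (1/2)^21, and likewise for blue, so P[monochromatic] = 2·(1/2)^21 = 2^{1 − 21} = 1/1048576.
By linearity: E[X] = C(37, 7) · 2^{1 − 21} = 10295472 · 1/1048576 = 643467/65536.
Numerically: E[X] ≈ 9.819.

E[X] = C(37,7)·2^(1−C(7,2)) = 643467/65536 ≈ 9.819.


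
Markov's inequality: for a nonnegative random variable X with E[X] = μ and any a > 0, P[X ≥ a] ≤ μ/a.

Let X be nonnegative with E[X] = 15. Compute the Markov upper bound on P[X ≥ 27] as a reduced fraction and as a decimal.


μ = E[X] = 15, a = 27.
Markov: P[X ≥ 27] ≤ μ/a = (15)/27 = 5/9.
Numerically: ≈ 0.5556.
(Since a = 27 > μ = 15.0000, the bound 5/9 is < 1 and informative.)

P[X ≥ 27] ≤ 5/9 ≈ 0.5556.


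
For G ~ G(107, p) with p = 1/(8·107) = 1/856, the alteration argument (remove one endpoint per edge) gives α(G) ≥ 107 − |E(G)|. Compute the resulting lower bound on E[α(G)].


E[|E(G)|] = C(107, 2)·p = 5671 · (1/856) = 53/8.
E[α(G)] ≥ n − E[|E(G)|] = 107 − 53/8 = 803/8.
Numerically: ≈ 100.375000.
(This is only a lower bound; the true E[α(G)] may be larger.)

E[α(G)] ≥ 803/8 ≈ 100.375000.


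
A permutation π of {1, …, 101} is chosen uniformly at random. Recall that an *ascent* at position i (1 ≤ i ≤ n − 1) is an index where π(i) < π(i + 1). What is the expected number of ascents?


Write X = Σ X_I over i = 1, …, 100, with X_I the indicator of one ascent.
There are 100 indicators.
For each fixed i, the pair (π(i), π(i+1)) is a uniformly random ordered pair of distinct values from {1, …, 101}; by symmetry P[π(i) < π(i+1)] = 1/2.
By linearity: E[X] = 100 · (1/2) = (101 − 1) · (1/2) = 50 ≈ 50.00000.

E[X] = 50 = 50.00000.


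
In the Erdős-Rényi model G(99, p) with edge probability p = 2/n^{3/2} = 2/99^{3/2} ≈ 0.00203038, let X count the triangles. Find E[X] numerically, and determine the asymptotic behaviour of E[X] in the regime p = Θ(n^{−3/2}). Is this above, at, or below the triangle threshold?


Number of potential triangles: C(99, 3) = 156849.
Each occurs with probability p³ ≈ (0.00203038)³ ≈ 8.37011859e-09.
By linearity: E[X] = C(99, 3)·p³ ≈ 156849 · 8.37011859e-09 ≈ 0.001313.
Since α = 3/2 > 1, p = c/n^{3/2} = o(1/n) is below the triangle threshold p ~ 1/n. Asymptotically E[X] ~ (c³/6)·n^{3(1−α)} = (2³/6)·n^{-1.5} → 0, so by Markov's inequality G has no triangles w.h.p.

E[X] ≈ 0.001313; in regime p = Θ(1/n^{3/2}) E[X] tends to 0 (below the triangle threshold p ~ 1/n).


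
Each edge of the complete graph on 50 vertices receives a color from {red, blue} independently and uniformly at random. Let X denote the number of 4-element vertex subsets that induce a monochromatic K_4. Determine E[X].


Let X = Σ_S X_S over the C(50, 4) = 230300 subsets S of size 4, where X_S = 1 if the K_4 on S is monochromatic.
For a fixed S, the K_4 on S has C(4, 2) = 6 edges. P[all 6 edges red] = (1/2)^6, and likewise for blue, so P[monochromatic] = 2·(1/2)^6 = 2^{1 − 6} = 1/32.
Summing: E[X] = C(50, 4) · 2^{1 − 6} = 230300 · 1/32 = 57575/8.
Numerically: E[X] ≈ 7196.8750.

E[X] = C(50,4)·2^(1−C(4,2)) = 57575/8 ≈ 7196.8750.


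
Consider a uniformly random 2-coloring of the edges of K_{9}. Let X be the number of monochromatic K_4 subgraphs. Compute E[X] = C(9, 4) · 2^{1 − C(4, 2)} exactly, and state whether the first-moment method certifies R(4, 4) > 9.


E[X] = C(9, 4) · 2^{1 − 6} = 126 · 2^{−5} = 126/32.
As a reduced fraction: E[X] = 63/16 ≈ 3.937500.
Is E[X] < 1? NO.
Since E[X] ≥ 1, the first-moment bound is inconclusive at n = 9; it does NOT by itself certify R(4, 4) > 9.

E[X] = 63/16 ≈ 3.937500; E[X] ≥ 1; first-moment method inconclusive here.


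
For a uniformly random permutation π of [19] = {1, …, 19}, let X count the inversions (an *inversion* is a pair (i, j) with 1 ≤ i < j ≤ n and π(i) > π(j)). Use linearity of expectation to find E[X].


Write X = Σ X_I over the C(19, 2) = 171 pairs i < j, with X_I the indicator of one inversion.
There are 171 indicators.
For each fixed pair i < j, the values π(i) and π(j) are two distinct elements of {1, …, 19} in uniformly random order; by symmetry P[π(i) > π(j)] = 1/2.
By linearity: E[X] = 171 · (1/2) = C(19, 2) · (1/2) = 171/2 = 171/2 ≈ 85.50000.

E[X] = 171/2 = 85.50000.


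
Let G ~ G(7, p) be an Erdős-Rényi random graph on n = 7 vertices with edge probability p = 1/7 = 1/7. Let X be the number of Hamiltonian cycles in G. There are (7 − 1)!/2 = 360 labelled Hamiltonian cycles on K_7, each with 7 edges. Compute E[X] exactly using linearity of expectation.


K_7 has (7 − 1)!/2 = 360 labelled Hamiltonian cycles.
For each such Hamiltonian cycle H, let X_H = 1 if all 7 edges of H are present in G. Then P[X_H = 1] = p^{7} = (1/7)^{7} = 1/823543.
By linearity: E[X] = Σ_H E[X_H] = 360 · p^{7} = 360 · 1/823543 = 360/823543.
Numerically: E[X] ≈ 0.000437.

E[X] = 360 · (1/7)^{7} = 360/823543 ≈ 0.000437.


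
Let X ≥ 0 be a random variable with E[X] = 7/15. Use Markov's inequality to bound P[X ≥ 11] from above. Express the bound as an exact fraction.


μ = E[X] = 7/15, a = 11.
Markov: P[X ≥ 11] ≤ μ/a = (7/15)/11 = 7/165.
Numerically: ≈ 0.04242.
(Since a = 11 > μ = 0.46667, the bound 7/165 is < 1 and informative.)

P[X ≥ 11] ≤ 7/165 ≈ 0.04242.


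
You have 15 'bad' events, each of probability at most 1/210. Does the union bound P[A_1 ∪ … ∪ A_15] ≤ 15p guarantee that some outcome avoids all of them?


Union bound: P[∪_{i=1}^{15} A_i] ≤ Σ_i P[A_i] ≤ 15·p = 15·(1/210) = 1/14.
Numerically: 1/14 ≈ 0.071.
Is 1/14 < 1? YES.
Since P[∪ A_i] ≤ 1/14 < 1, the complement has P[∩ A_i^c] ≥ 1 − 1/14 = 13/14 > 0, so some outcome avoids every A_i.

15·p = 1/14 ≈ 0.071; existence CERTIFIED by the union bound.


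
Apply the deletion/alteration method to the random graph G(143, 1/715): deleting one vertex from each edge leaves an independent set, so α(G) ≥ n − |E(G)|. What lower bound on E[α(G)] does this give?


E[|E(G)|] = C(143, 2)·p = 10153 · (1/715) = 71/5.
E[α(G)] ≥ n − E[|E(G)|] = 143 − 71/5 = 644/5.
Numerically: ≈ 128.800.
(This is only a lower bound; the true E[α(G)] may be larger.)

E[α(G)] ≥ 644/5 ≈ 128.800.


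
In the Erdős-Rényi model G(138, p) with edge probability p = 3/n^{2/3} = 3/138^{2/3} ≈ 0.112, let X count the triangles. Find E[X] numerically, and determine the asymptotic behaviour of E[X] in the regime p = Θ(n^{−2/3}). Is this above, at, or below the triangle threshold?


Number of potential triangles: C(138, 3) = 428536.
Each occurs with probability p³ ≈ (0.112)³ ≈ 1.41777e-03.
By linearity: E[X] = C(138, 3)·p³ ≈ 428536 · 1.41777e-03 ≈ 607.565.
Since α = 2/3 < 1, p = c/n^{2/3} ≫ 1/n is above the triangle threshold p ~ 1/n. Asymptotically E[X] ~ (c³/6)·n^{3(1−α)} = (3³/6)·n^{1} → ∞; triangles are abundant w.h.p.

E[X] ≈ 607.565; in regime p = Θ(1/n^{2/3}) E[X] diverges (above the triangle threshold p ~ 1/n).


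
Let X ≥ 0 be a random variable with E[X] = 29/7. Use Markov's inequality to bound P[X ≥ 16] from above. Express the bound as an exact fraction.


μ = E[X] = 29/7, a = 16.
Markov: P[X ≥ 16] ≤ μ/a = (29/7)/16 = 29/112.
Numerically: ≈ 0.259.
(Since a = 16 > μ = 4.143, the bound 29/112 is < 1 and informative.)

P[X ≥ 16] ≤ 29/112 ≈ 0.259.


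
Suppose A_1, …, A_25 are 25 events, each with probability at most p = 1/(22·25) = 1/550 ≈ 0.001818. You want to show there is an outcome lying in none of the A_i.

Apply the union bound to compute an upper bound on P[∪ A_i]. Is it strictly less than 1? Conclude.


Union bound: P[∪_{i=1}^{25} A_i] ≤ Σ_i P[A_i] ≤ 25·p = 25·(1/550) = 1/22.
Numerically: 1/22 ≈ 0.045455.
Is 1/22 < 1? YES.
Since P[∪ A_i] ≤ 1/22 < 1, the complement has P[∩ A_i^c] ≥ 1 − 1/22 = 21/22 > 0, so some outcome avoids every A_i.

25·p = 1/22 ≈ 0.045455; existence CERTIFIED by the union bound.


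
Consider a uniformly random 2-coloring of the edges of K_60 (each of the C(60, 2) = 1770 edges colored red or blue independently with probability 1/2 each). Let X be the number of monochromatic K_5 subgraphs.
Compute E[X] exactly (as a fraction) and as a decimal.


Let X = Σ_S X_S over the C(60, 5) = 5461512 subsets S of size 5, where X_S = 1 if the K_5 on S is monochromatic.
For a fixed S, the K_5 on S has C(5, 2) = 10 edges. P[all 10 edges red] = (1/2)^10, and likewise for blue, so P[monochromatic] = 2·(1/2)^10 = 2^{1 − 10} = 1/512.
By linearity: E[X] = C(60, 5) · 2^{1 − 10} = 5461512 · 1/512 = 682689/64.
Numerically: E[X] ≈ 10667.015625.

E[X] = C(60,5)·2^(1−C(5,2)) = 682689/64 ≈ 10667.015625.


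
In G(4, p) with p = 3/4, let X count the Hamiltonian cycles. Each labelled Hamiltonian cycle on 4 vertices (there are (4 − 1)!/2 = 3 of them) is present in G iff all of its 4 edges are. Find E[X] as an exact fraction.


K_4 has (4 − 1)!/2 = 3 labelled Hamiltonian cycles.
For each such Hamiltonian cycle H, let X_H = 1 if all 4 edges of H are present in G. Then P[X_H = 1] = p^{4} = (3/4)^{4} = 81/256.
By linearity of expectation: E[X] = Σ_H E[X_H] = 3 · p^{4} = 3 · 81/256 = 243/256.
Numerically: E[X] ≈ 0.949219.

E[X] = 3 · (3/4)^{4} = 243/256 ≈ 0.949219.


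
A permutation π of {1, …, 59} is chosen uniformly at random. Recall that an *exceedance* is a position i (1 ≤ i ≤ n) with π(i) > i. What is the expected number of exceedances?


Write X = Σ_{i=1}^{59} X_i, where X_i = 1_{π(i) > i}.
For each fixed i, π(i) is uniform over {1, …, 59} (marginal of a uniform permutation), so P[π(i) > i] = (n − i)/n. Summing: Σ_{i=1}^{59} (n − i)/n = (0 + 1 + … + 58)/59 = 59(59 − 1)/(2·59) = (59 − 1)/2.
Hence E[X] = Σ_{i=1}^{59} (59 − i)/59 = 29 ≈ 29.000.

E[X] = 29 = 29.000.


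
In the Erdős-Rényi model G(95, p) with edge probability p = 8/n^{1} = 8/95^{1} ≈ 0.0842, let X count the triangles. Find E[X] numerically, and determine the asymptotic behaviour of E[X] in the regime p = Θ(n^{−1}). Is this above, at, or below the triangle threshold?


Number of potential triangles: C(95, 3) = 138415.
Each occurs with probability p³ ≈ (0.0842)³ ≈ 5.97172e-04.
By linearity: E[X] = C(95, 3)·p³ ≈ 138415 · 5.97172e-04 ≈ 82.658.
Here α = 1, so p = 8/n is exactly at the triangle threshold p ~ 1/n. Asymptotically E[X] → c³/6 = 8³/6 = 256/3 ≈ 85.333, a bounded constant. In this regime the triangle count is asymptotically Poisson(c³/6).

E[X] ≈ 82.658; in regime p = Θ(1/n^{1}) E[X] stays bounded (at the triangle threshold p ~ 1/n).


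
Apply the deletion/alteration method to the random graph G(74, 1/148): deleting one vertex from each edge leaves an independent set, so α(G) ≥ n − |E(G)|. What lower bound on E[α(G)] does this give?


E[|E(G)|] = C(74, 2)·p = 2701 · (1/148) = 73/4.
E[α(G)] ≥ n − E[|E(G)|] = 74 − 73/4 = 223/4.
Numerically: ≈ 55.7500.
(This is only a lower bound; the true E[α(G)] may be larger.)

E[α(G)] ≥ 223/4 ≈ 55.7500.


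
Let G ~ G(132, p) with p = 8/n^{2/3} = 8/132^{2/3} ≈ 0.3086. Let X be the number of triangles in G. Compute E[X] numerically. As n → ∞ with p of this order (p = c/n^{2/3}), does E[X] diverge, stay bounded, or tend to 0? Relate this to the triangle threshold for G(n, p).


Number of potential triangles: C(132, 3) = 374660.
Each occurs with probability p³ ≈ (0.3086)³ ≈ 2.938476e-02.
By linearity: E[X] = C(132, 3)·p³ ≈ 374660 · 2.938476e-02 ≈ 11009.2929.
Since α = 2/3 < 1, p = c/n^{2/3} ≫ 1/n is above the triangle threshold p ~ 1/n. Asymptotically E[X] ~ (c³/6)·n^{3(1−α)} = (8³/6)·n^{1} → ∞; triangles are abundant w.h.p.

E[X] ≈ 11009.2929; in regime p = Θ(1/n^{2/3}) E[X] diverges (above the triangle threshold p ~ 1/n).


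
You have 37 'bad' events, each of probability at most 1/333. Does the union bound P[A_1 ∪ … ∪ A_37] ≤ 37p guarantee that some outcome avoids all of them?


Union bound: P[∪_{i=1}^{37} A_i] ≤ Σ_i P[A_i] ≤ 37·p = 37·(1/333) = 1/9.
Numerically: 1/9 ≈ 0.111.
Is 1/9 < 1? YES.
Since P[∪ A_i] ≤ 1/9 < 1, the complement has P[∩ A_i^c] ≥ 1 − 1/9 = 8/9 > 0, so some outcome avoids every A_i.

37·p = 1/9 ≈ 0.111; existence CERTIFIED by the union bound.


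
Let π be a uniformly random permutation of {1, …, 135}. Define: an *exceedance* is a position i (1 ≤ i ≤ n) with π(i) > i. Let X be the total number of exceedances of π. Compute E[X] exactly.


Write X = Σ_{i=1}^{135} X_i, where X_i = 1_{π(i) > i}.
For each fixed i, π(i) is uniform over {1, …, 135} (marginal of a uniform permutation), so P[π(i) > i] = (n − i)/n. Summing: Σ_{i=1}^{135} (n − i)/n = (0 + 1 + … + 134)/135 = 135(135 − 1)/(2·135) = (135 − 1)/2.
Hence E[X] = Σ_{i=1}^{135} (135 − i)/135 = 67 ≈ 67.00000.

E[X] = 67 = 67.00000.


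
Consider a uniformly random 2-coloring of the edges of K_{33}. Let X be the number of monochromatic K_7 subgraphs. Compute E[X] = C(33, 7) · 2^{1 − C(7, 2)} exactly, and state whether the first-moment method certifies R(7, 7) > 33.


E[X] = C(33, 7) · 2^{1 − 21} = 4272048 · 2^{−20} = 4272048/1048576.
As a reduced fraction: E[X] = 267003/65536 ≈ 4.074142.
Is E[X] < 1? NO.
Since E[X] ≥ 1, the first-moment bound is inconclusive at n = 33; it does NOT by itself certify R(7, 7) > 33.

E[X] = 267003/65536 ≈ 4.074142; E[X] ≥ 1; first-moment method inconclusive here.


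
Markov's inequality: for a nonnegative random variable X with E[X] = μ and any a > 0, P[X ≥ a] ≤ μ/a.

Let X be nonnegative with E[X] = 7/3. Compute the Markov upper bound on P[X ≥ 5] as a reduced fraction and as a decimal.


μ = E[X] = 7/3, a = 5.
Markov: P[X ≥ 5] ≤ μ/a = (7/3)/5 = 7/15.
Numerically: ≈ 0.466667.
(Since a = 5 > μ = 2.333333, the bound 7/15 is < 1 and informative.)

P[X ≥ 5] ≤ 7/15 ≈ 0.466667.


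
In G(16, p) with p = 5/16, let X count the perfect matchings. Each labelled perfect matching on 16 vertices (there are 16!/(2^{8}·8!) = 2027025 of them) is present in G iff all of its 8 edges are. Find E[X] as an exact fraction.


K_16 has 16!/(2^{8}·8!) = 2027025 labelled perfect matchings.
For each such perfect matching H, let X_H = 1 if all 8 edges of H are present in G. Then P[X_H = 1] = p^{8} = (5/16)^{8} = 390625/4294967296.
By linearity: E[X] = Σ_H E[X_H] = 2027025 · p^{8} = 2027025 · 390625/4294967296 = 791806640625/4294967296.
Numerically: E[X] ≈ 184.36.

E[X] = 2027025 · (5/16)^{8} = 791806640625/4294967296 ≈ 184.36.


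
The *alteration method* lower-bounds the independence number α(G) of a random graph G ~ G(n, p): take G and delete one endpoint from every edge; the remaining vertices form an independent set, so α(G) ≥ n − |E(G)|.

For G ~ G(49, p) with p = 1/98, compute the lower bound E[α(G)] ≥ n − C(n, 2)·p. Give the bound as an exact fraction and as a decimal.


E[|E(G)|] = C(49, 2)·p = 1176 · (1/98) = 12.
E[α(G)] ≥ n − E[|E(G)|] = 49 − 12 = 37.
Numerically: ≈ 37.0000.
(This is only a lower bound; the true E[α(G)] may be larger.)

E[α(G)] ≥ 37 ≈ 37.0000.


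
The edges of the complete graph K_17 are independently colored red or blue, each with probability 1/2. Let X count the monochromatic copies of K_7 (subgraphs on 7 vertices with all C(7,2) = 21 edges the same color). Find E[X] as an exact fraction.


Let X = Σ_S X_S over the C(17, 7) = 19448 subsets S of size 7, where X_S = 1 if the K_7 on S is monochromatic.
For a fixed S, the K_7 on S has C(7, 2) = 21 edges. P[all 21 edges red] = (1/2)^21, and likewise for blue, so P[monochromatic] = 2·(1/2)^21 = 2^{1 − 21} = 1/1048576.
By linearity: E[X] = C(17, 7) · 2^{1 − 21} = 19448 · 1/1048576 = 2431/131072.
Numerically: E[X] ≈ 0.01855.

E[X] = C(17,7)·2^(1−C(7,2)) = 2431/131072 ≈ 0.01855.


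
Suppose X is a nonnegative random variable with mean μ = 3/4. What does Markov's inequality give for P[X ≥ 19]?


μ = E[X] = 3/4, a = 19.
Markov: P[X ≥ 19] ≤ μ/a = (3/4)/19 = 3/76.
Numerically: ≈ 0.0395.
(Since a = 19 > μ = 0.7500, the bound 3/76 is < 1 and informative.)

P[X ≥ 19] ≤ 3/76 ≈ 0.0395.


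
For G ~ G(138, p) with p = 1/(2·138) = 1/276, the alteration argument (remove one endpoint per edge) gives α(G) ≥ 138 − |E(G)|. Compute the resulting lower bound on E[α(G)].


E[|E(G)|] = C(138, 2)·p = 9453 · (1/276) = 137/4.
E[α(G)] ≥ n − E[|E(G)|] = 138 − 137/4 = 415/4.
Numerically: ≈ 103.7500.
(This is only a lower bound; the true E[α(G)] may be larger.)

E[α(G)] ≥ 415/4 ≈ 103.7500.


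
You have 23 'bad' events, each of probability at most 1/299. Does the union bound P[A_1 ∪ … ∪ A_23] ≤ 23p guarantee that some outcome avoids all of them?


Union bound: P[∪_{i=1}^{23} A_i] ≤ Σ_i P[A_i] ≤ 23·p = 23·(1/299) = 1/13.
Numerically: 1/13 ≈ 0.0769231.
Is 1/13 < 1? YES.
Since P[∪ A_i] ≤ 1/13 < 1, the complement has P[∩ A_i^c] ≥ 1 − 1/13 = 12/13 > 0, so some outcome avoids every A_i.

23·p = 1/13 ≈ 0.0769231; existence CERTIFIED by the union bound.


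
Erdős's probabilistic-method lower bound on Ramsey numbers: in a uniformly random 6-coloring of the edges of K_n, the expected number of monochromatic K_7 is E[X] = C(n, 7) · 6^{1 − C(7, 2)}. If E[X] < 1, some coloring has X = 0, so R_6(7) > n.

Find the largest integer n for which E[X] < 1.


We need C(n, 7) · 6^{1 − 21} < 1, i.e. C(n, 7) < 6^{21 − 1} = 3656158440062976.
Check values of n near the boundary:
  n = 562: C(562, 7) = 3384017972944752; 3384017972944752 < 3656158440062976? YES
  n = 563: C(563, 7) = 3426622515769596; 3426622515769596 < 3656158440062976? YES
  n = 564: C(564, 7) = 3469685994423792; 3469685994423792 < 3656158440062976? YES
  n = 565: C(565, 7) = 3513212521235560; 3513212521235560 < 3656158440062976? YES
  n = 566: C(566, 7) = 3557206237959440; 3557206237959440 < 3656158440062976? YES
  n = 567: C(567, 7) = 3601671315933933; 3601671315933933 < 3656158440062976? YES
  n = 568: C(568, 7) = 3646611956239704; 3646611956239704 < 3656158440062976? YES
  n = 569: C(569, 7) = 3692032389858348; 3692032389858348 < 3656158440062976? NO
  n = 570: C(570, 7) = 3737936877831720; 3737936877831720 < 3656158440062976? NO
The largest n with C(n, 7) < 3656158440062976 is n = 568 (where E[X] = 16882462760369/16926659444736 ≈ 0.99739). Hence R_6(7) > 568, i.e. R_6(7) ≥ 569.

Largest n = 568; hence R_6(7) > 568.


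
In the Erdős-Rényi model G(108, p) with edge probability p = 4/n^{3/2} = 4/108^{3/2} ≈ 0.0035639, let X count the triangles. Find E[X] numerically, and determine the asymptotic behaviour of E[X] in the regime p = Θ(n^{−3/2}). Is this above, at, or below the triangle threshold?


Number of potential triangles: C(108, 3) = 204156.
Each occurs with probability p³ ≈ (0.0035639)³ ≈ 4.5266100e-08.
By linearity: E[X] = C(108, 3)·p³ ≈ 204156 · 4.5266100e-08 ≈ 0.00924.
Since α = 3/2 > 1, p = c/n^{3/2} = o(1/n) is below the triangle threshold p ~ 1/n. Asymptotically E[X] ~ (c³/6)·n^{3(1−α)} = (4³/6)·n^{-1.5} → 0, so by Markov's inequality G has no triangles w.h.p.

E[X] ≈ 0.00924; in regime p = Θ(1/n^{3/2}) E[X] tends to 0 (below the triangle threshold p ~ 1/n).


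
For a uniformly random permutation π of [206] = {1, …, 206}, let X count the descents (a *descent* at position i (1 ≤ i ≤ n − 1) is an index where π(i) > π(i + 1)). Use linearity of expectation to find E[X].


Write X = Σ X_I over i = 1, …, 205, with X_I the indicator of one descent.
There are 205 indicators.
For each fixed i, the pair (π(i), π(i+1)) is a uniformly random ordered pair of distinct values from {1, …, 206}; by symmetry P[π(i) > π(i+1)] = 1/2.
By linearity: E[X] = 205 · (1/2) = (206 − 1) · (1/2) = 205/2 ≈ 102.5000.

E[X] = 205/2 = 102.5000.


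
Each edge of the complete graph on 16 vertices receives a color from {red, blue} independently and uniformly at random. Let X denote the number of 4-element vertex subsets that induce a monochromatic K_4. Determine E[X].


Let X = Σ_S X_S over the C(16, 4) = 1820 subsets S of size 4, where X_S = 1 if the K_4 on S is monochromatic.
For a fixed S, the K_4 on S has C(4, 2) = 6 edges. P[all 6 edges red] = (1/2)^6, and likewise for blue, so P[monochromatic] = 2·(1/2)^6 = 2^{1 − 6} = 1/32.
By linearity: E[X] = C(16, 4) · 2^{1 − 6} = 1820 · 1/32 = 455/8.
Numerically: E[X] ≈ 56.875000.

E[X] = C(16,4)·2^(1−C(4,2)) = 455/8 ≈ 56.875000.


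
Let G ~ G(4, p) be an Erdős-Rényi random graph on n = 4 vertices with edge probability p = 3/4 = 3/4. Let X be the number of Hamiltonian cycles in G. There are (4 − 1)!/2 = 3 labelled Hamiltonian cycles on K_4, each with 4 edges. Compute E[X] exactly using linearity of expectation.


K_4 has (4 − 1)!/2 = 3 labelled Hamiltonian cycles.
For each such Hamiltonian cycle H, let X_H = 1 if all 4 edges of H are present in G. Then P[X_H = 1] = p^{4} = (3/4)^{4} = 81/256.
By linearity of expectation: E[X] = Σ_H E[X_H] = 3 · p^{4} = 3 · 81/256 = 243/256.
Numerically: E[X] ≈ 0.949.

E[X] = 3 · (3/4)^{4} = 243/256 ≈ 0.949.


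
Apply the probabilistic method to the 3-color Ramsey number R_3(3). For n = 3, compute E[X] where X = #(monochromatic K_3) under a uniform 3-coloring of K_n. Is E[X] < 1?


E[X] = C(3, 3) · 3^{1 − 3} = 1 · 3^{−2} = 1/9.
As a reduced fraction: E[X] = 1/9 ≈ 0.111.
Is E[X] < 1? YES.
Since E[X] < 1, there exists a 3-coloring of K_{3} with no monochromatic K_3; hence R_3(3) > 3.

E[X] = 1/9 ≈ 0.111; E[X] < 1, so R_3(3) > 3.


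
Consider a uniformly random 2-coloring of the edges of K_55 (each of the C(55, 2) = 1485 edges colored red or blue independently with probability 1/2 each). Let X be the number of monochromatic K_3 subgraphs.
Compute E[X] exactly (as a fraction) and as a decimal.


Let X = Σ_S X_S over the C(55, 3) = 26235 subsets S of size 3, where X_S = 1 if the K_3 on S is monochromatic.
For a fixed S, the K_3 on S has C(3, 2) = 3 edges. P[all 3 edges red] = (1/2)^3, and likewise for blue, so P[monochromatic] = 2·(1/2)^3 = 2^{1 − 3} = 1/4.
Summing: E[X] = C(55, 3) · 2^{1 − 3} = 26235 · 1/4 = 26235/4.
Numerically: E[X] ≈ 6558.75000.

E[X] = C(55,3)·2^(1−C(3,2)) = 26235/4 ≈ 6558.75000.


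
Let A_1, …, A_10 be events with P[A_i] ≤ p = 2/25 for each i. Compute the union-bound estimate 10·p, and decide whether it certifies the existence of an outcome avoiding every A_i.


Union bound: P[∪_{i=1}^{10} A_i] ≤ Σ_i P[A_i] ≤ 10·p = 10·(2/25) = 4/5.
Numerically: 4/5 ≈ 0.80000.
Is 4/5 < 1? YES.
Since P[∪ A_i] ≤ 4/5 < 1, the complement has P[∩ A_i^c] ≥ 1 − 4/5 = 1/5 > 0, so some outcome avoids every A_i.

10·p = 4/5 ≈ 0.80000; existence CERTIFIED by the union bound.


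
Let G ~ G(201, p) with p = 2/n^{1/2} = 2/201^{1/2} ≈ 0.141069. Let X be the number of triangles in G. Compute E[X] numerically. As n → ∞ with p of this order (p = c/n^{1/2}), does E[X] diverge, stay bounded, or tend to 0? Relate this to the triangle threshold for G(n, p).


Number of potential triangles: C(201, 3) = 1333300.
Each occurs with probability p³ ≈ (0.141069)³ ≈ 2.80734573e-03.
By linearity: E[X] = C(201, 3)·p³ ≈ 1333300 · 2.80734573e-03 ≈ 3743.034068.
Since α = 1/2 < 1, p = c/n^{1/2} ≫ 1/n is above the triangle threshold p ~ 1/n. Asymptotically E[X] ~ (c³/6)·n^{3(1−α)} = (2³/6)·n^{1.5} → ∞; triangles are abundant w.h.p.

E[X] ≈ 3743.034068; in regime p = Θ(1/n^{1/2}) E[X] diverges (above the triangle threshold p ~ 1/n).


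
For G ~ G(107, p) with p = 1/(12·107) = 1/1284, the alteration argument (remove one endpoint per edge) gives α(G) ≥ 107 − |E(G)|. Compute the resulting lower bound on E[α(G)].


E[|E(G)|] = C(107, 2)·p = 5671 · (1/1284) = 53/12.
E[α(G)] ≥ n − E[|E(G)|] = 107 − 53/12 = 1231/12.
Numerically: ≈ 102.583.
(This is only a lower bound; the true E[α(G)] may be larger.)

E[α(G)] ≥ 1231/12 ≈ 102.583.


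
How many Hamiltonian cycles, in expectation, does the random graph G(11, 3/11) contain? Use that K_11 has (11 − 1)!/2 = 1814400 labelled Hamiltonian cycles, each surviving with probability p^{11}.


K_11 has (11 − 1)!/2 = 1814400 labelled Hamiltonian cycles.
For each such Hamiltonian cycle H, let X_H = 1 if all 11 edges of H are present in G. Then P[X_H = 1] = p^{11} = (3/11)^{11} = 177147/285311670611.
Summing the indicators: E[X] = Σ_H E[X_H] = 1814400 · p^{11} = 1814400 · 177147/285311670611 = 321415516800/285311670611.
Numerically: E[X] ≈ 1.127.

E[X] = 1814400 · (3/11)^{11} = 321415516800/285311670611 ≈ 1.127.


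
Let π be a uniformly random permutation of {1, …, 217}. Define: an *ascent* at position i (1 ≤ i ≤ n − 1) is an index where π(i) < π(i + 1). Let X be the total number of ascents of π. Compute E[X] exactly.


Write X = Σ X_I over i = 1, …, 216, with X_I the indicator of one ascent.
There are 216 indicators.
For each fixed i, the pair (π(i), π(i+1)) is a uniformly random ordered pair of distinct values from {1, …, 217}; by symmetry P[π(i) < π(i+1)] = 1/2.
By linearity: E[X] = 216 · (1/2) = (217 − 1) · (1/2) = 108 ≈ 108.0000.

E[X] = 108 = 108.0000.


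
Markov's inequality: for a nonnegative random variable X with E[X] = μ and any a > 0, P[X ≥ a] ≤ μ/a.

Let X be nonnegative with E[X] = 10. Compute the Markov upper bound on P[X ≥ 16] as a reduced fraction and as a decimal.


μ = E[X] = 10, a = 16.
Markov: P[X ≥ 16] ≤ μ/a = (10)/16 = 5/8.
Numerically: ≈ 0.625000.
(Since a = 16 > μ = 10.000000, the bound 5/8 is < 1 and informative.)

P[X ≥ 16] ≤ 5/8 ≈ 0.625000.


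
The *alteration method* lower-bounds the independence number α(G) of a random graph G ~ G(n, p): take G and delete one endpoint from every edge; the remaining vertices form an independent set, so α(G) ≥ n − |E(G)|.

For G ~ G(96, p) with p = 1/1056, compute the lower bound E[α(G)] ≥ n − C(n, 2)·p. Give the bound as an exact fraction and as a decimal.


E[|E(G)|] = C(96, 2)·p = 4560 · (1/1056) = 95/22.
E[α(G)] ≥ n − E[|E(G)|] = 96 − 95/22 = 2017/22.
Numerically: ≈ 91.68182.
(This is only a lower bound; the true E[α(G)] may be larger.)

E[α(G)] ≥ 2017/22 ≈ 91.68182.


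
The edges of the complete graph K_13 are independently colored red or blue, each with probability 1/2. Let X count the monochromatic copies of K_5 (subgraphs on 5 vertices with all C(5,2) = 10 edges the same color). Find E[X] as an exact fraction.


Let X = Σ_S X_S over the C(13, 5) = 1287 subsets S of size 5, where X_S = 1 if the K_5 on S is monochromatic.
For a fixed S, the K_5 on S has C(5, 2) = 10 edges. P[all 10 edges red] = (1/2)^10, and likewise for blue, so P[monochromatic] = 2·(1/2)^10 = 2^{1 − 10} = 1/512.
By linearity of expectation: E[X] = C(13, 5) · 2^{1 − 10} = 1287 · 1/512 = 1287/512.
Numerically: E[X] ≈ 2.513672.

E[X] = C(13,5)·2^(1−C(5,2)) = 1287/512 ≈ 2.513672.


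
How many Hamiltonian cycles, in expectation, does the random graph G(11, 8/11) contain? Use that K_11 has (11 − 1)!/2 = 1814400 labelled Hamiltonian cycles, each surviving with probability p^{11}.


K_11 has (11 − 1)!/2 = 1814400 labelled Hamiltonian cycles.
For each such Hamiltonian cycle H, let X_H = 1 if all 11 edges of H are present in G. Then P[X_H = 1] = p^{11} = (8/11)^{11} = 8589934592/285311670611.
By linearity: E[X] = Σ_H E[X_H] = 1814400 · p^{11} = 1814400 · 8589934592/285311670611 = 15585577323724800/285311670611.
Numerically: E[X] ≈ 54626.5.

E[X] = 1814400 · (8/11)^{11} = 15585577323724800/285311670611 ≈ 54626.5.


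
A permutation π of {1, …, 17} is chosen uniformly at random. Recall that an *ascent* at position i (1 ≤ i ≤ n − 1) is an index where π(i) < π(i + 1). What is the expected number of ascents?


Write X = Σ X_I over i = 1, …, 16, with X_I the indicator of one ascent.
There are 16 indicators.
For each fixed i, the pair (π(i), π(i+1)) is a uniformly random ordered pair of distinct values from {1, …, 17}; by symmetry P[π(i) < π(i+1)] = 1/2.
By linearity: E[X] = 16 · (1/2) = (17 − 1) · (1/2) = 8 ≈ 8.00000.

E[X] = 8 = 8.00000.


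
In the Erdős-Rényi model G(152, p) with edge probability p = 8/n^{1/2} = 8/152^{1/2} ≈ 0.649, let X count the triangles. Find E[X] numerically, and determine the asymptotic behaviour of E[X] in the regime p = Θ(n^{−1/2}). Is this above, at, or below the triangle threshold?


Number of potential triangles: C(152, 3) = 573800.
Each occurs with probability p³ ≈ (0.649)³ ≈ 2.73215e-01.
By linearity: E[X] = C(152, 3)·p³ ≈ 573800 · 2.73215e-01 ≈ 156770.781.
Since α = 1/2 < 1, p = c/n^{1/2} ≫ 1/n is above the triangle threshold p ~ 1/n. Asymptotically E[X] ~ (c³/6)·n^{3(1−α)} = (8³/6)·n^{1.5} → ∞; triangles are abundant w.h.p.

E[X] ≈ 156770.781; in regime p = Θ(1/n^{1/2}) E[X] diverges (above the triangle threshold p ~ 1/n).


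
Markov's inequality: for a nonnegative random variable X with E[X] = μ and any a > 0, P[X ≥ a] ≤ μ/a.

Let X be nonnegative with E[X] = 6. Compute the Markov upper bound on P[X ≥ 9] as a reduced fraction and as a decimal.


μ = E[X] = 6, a = 9.
Markov: P[X ≥ 9] ≤ μ/a = (6)/9 = 2/3.
Numerically: ≈ 0.667.
(Since a = 9 > μ = 6.000, the bound 2/3 is < 1 and informative.)

P[X ≥ 9] ≤ 2/3 ≈ 0.667.


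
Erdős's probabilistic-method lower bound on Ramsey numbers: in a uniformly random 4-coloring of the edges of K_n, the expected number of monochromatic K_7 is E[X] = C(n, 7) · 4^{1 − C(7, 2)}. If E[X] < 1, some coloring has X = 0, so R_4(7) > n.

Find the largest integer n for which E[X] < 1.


We need C(n, 7) · 4^{1 − 21} < 1, i.e. C(n, 7) < 4^{21 − 1} = 1099511627776.
Check values of n near the boundary:
  n = 175: C(175, 7) = 883208107275; 883208107275 < 1099511627776? YES
  n = 176: C(176, 7) = 919790691600; 919790691600 < 1099511627776? YES
  n = 177: C(177, 7) = 957664425960; 957664425960 < 1099511627776? YES
  n = 178: C(178, 7) = 996867063280; 996867063280 < 1099511627776? YES
  n = 179: C(179, 7) = 1037437234460; 1037437234460 < 1099511627776? YES
  n = 180: C(180, 7) = 1079414463600; 1079414463600 < 1099511627776? YES
  n = 181: C(181, 7) = 1122839183400; 1122839183400 < 1099511627776? NO
  n = 182: C(182, 7) = 1167752750736; 1167752750736 < 1099511627776? NO
The largest n with C(n, 7) < 1099511627776 is n = 180 (where E[X] = 67463403975/68719476736 ≈ 0.9817). Hence R_4(7) > 180, i.e. R_4(7) ≥ 181.

Largest n = 180; hence R_4(7) > 180.


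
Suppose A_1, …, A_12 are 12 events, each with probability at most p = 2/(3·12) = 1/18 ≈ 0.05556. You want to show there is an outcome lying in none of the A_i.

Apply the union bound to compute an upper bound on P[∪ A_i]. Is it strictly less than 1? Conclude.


Union bound: P[∪_{i=1}^{12} A_i] ≤ Σ_i P[A_i] ≤ 12·p = 12·(1/18) = 2/3.
Numerically: 2/3 ≈ 0.66667.
Is 2/3 < 1? YES.
Since P[∪ A_i] ≤ 2/3 < 1, the complement has P[∩ A_i^c] ≥ 1 − 2/3 = 1/3 > 0, so some outcome avoids every A_i.

12·p = 2/3 ≈ 0.66667; existence CERTIFIED by the union bound.
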